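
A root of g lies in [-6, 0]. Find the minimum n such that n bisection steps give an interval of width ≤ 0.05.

Width after n steps is 6/2^n. Need 2^n ≥ 6/0.05 = 120.
2^6 = 64 < 120 ≤ 2^7 = 128, so n = 7.

7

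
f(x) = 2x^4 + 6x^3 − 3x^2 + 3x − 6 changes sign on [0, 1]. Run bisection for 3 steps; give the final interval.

[0.875, 1]

m = 0.5, f(m) = -4.375 (−); new bracket [0.5, 1]
m = 0.75, f(m) = -2.273438 (−); new bracket [0.75, 1]
m = 0.875, f(m) = -0.47998 (−); new bracket [0.875, 1]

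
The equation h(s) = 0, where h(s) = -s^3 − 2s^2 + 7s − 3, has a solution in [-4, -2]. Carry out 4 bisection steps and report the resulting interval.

[-4, -3.875]

m = -3, h(m) = -15 (−); new bracket [-4, -3]
m = -3.5, h(m) = -9.125 (−); new bracket [-4, -3.5]
m = -3.75, h(m) = -4.640625 (−); new bracket [-4, -3.75]
m = -3.875, h(m) = -1.9707 (−); new bracket [-4, -3.875]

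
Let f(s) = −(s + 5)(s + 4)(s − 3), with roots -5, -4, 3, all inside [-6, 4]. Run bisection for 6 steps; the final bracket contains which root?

s = -1 gives f = 48, positive; keep [-1, 4]
s = 1.5 gives f = 53.625, positive; keep [1.5, 4]
s = 2.75 gives f = 13.078125, positive; keep [2.75, 4]
s = 3.375 gives f = -23.1621, negative; keep [2.75, 3.375]
s = 3.0625 gives f = -3.5588, negative; keep [2.75, 3.0625]
s = 2.90625 gives f = 5.119, positive; keep [2.90625, 3.0625]

3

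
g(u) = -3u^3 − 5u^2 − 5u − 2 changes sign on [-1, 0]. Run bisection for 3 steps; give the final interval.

m = -0.5, g(m) = -0.375 (−); new bracket [-1, -0.5]
m = -0.75, g(m) = 0.203125 (+); new bracket [-0.75, -0.5]
m = -0.625, g(m) = -0.095703 (−); new bracket [-0.75, -0.625]

[-0.75, -0.625]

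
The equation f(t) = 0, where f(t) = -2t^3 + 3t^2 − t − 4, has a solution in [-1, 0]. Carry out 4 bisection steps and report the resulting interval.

t = -0.5 gives f = -2.5, negative; keep [-1, -0.5]
t = -0.75 gives f = -0.71875, negative; keep [-1, -0.75]
t = -0.875 gives f = 0.511719, positive; keep [-0.875, -0.75]
t = -0.8125 gives f = -0.1343, negative; keep [-0.875, -0.8125]

[-0.875, -0.8125]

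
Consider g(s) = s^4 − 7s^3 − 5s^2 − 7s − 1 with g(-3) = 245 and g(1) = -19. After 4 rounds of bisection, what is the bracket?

[-0.25, 0]

m = -1, g(m) = 9 (+); new bracket [-1, 1]
m = 0, g(m) = -1 (−); new bracket [-1, 0]
m = -0.5, g(m) = 2.1875 (+); new bracket [-0.5, 0]
m = -0.25, g(m) = 0.5508 (+); new bracket [-0.25, 0]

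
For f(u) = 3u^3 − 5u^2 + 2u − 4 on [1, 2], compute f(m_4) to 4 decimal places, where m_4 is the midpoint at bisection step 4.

m = 1.5, f(m) = -2.125 (−); new bracket [1.5, 2]
m = 1.75, f(m) = 0.265625 (+); new bracket [1.5, 1.75]
m = 1.625, f(m) = -1.080078 (−); new bracket [1.625, 1.75]
m = 1.6875, f(m) = -0.447 (−); new bracket [1.6875, 1.75]

-0.4470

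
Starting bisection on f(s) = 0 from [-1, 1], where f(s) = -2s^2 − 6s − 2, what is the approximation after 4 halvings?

-0.375

midpoint 0: f = -2 < 0 → [-1, 0]
midpoint -0.5: f = 0.5 > 0 → [-0.5, 0]
midpoint -0.25: f = -0.625 < 0 → [-0.5, -0.25]
midpoint -0.375: f = -0.0312 < 0 → [-0.5, -0.375]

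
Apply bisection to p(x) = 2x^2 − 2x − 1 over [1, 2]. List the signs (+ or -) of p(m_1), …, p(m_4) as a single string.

+-+-

x = 1.5 gives p = 0.5, positive; keep [1, 1.5]
x = 1.25 gives p = -0.375, negative; keep [1.25, 1.5]
x = 1.375 gives p = 0.03125, positive; keep [1.25, 1.375]
x = 1.3125 gives p = -0.1797, negative; keep [1.3125, 1.375]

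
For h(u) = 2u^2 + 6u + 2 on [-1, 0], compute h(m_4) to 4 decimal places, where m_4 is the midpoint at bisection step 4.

u = -0.5 gives h = -0.5, negative; keep [-0.5, 0]
u = -0.25 gives h = 0.625, positive; keep [-0.5, -0.25]
u = -0.375 gives h = 0.03125, positive; keep [-0.5, -0.375]
u = -0.4375 gives h = -0.2422, negative; keep [-0.4375, -0.375]

-0.2422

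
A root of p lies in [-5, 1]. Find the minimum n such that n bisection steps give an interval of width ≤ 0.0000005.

Width after n steps is 6/2^n. Need 2^n ≥ 6/0.0000005 = 12000000.
2^23 = 8388608 < 12000000 ≤ 2^24 = 16777216, so n = 24.

24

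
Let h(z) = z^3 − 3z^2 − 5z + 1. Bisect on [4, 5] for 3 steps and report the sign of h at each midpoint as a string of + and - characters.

z = 4.5 gives h = 8.875, positive; keep [4, 4.5]
z = 4.25 gives h = 2.328125, positive; keep [4, 4.25]
z = 4.125 gives h = -0.482422, negative; keep [4.125, 4.25]

++-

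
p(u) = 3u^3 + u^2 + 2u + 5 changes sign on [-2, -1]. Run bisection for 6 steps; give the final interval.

p(-1.5) = -5.875 < 0, so the root lies in [-1.5, -1]
p(-1.25) = -1.796875 < 0, so the root lies in [-1.25, -1]
p(-1.125) = -0.255859 < 0, so the root lies in [-1.125, -1]
p(-1.0625) = 0.4055 > 0, so the root lies in [-1.125, -1.0625]
p(-1.09375) = 0.0835 > 0, so the root lies in [-1.125, -1.09375]
p(-1.109375) = -0.084 < 0, so the root lies in [-1.109375, -1.09375]

[-1.109375, -1.09375]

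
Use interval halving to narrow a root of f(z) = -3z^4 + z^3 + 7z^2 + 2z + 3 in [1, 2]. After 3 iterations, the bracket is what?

[1.875, 2]

midpoint 1.5: f = 9.9375 > 0 → [1.5, 2]
midpoint 1.75: f = 5.160156 > 0 → [1.75, 2]
midpoint 1.875: f = 0.872314 > 0 → [1.875, 2]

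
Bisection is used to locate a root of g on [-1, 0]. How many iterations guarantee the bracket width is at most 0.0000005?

21

Width after n steps is 1/2^n. Need 2^n ≥ 1/0.0000005 = 2000000.
2^20 = 1048576 < 2000000 ≤ 2^21 = 2097152, so n = 21.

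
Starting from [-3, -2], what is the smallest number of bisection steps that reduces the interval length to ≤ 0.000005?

Width after n steps is 1/2^n. Need 2^n ≥ 1/0.000005 = 200000.
2^17 = 131072 < 200000 ≤ 2^18 = 262144, so n = 18.

18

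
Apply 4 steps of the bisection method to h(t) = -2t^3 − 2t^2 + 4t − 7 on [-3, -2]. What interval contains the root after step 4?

h(-2.5) = 1.75 > 0, so the root lies in [-2.5, -2]
h(-2.25) = -3.34375 < 0, so the root lies in [-2.5, -2.25]
h(-2.375) = -0.988281 < 0, so the root lies in [-2.5, -2.375]
h(-2.4375) = 0.3315 > 0, so the root lies in [-2.4375, -2.375]

[-2.4375, -2.375]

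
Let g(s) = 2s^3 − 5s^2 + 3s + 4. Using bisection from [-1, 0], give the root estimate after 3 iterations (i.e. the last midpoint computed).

-0.625

midpoint -0.5: g = 1 > 0 → [-1, -0.5]
midpoint -0.75: g = -1.90625 < 0 → [-0.75, -0.5]
midpoint -0.625: g = -0.316406 < 0 → [-0.625, -0.5]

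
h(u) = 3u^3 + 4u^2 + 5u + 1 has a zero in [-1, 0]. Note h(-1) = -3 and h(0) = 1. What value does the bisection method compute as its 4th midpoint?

-0.1875

u = -0.5 gives h = -0.875, negative; keep [-0.5, 0]
u = -0.25 gives h = -0.046875, negative; keep [-0.25, 0]
u = -0.125 gives h = 0.431641, positive; keep [-0.25, -0.125]
u = -0.1875 gives h = 0.1833, positive; keep [-0.25, -0.1875]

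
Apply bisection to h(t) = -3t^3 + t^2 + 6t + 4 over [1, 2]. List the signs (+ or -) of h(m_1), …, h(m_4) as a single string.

m = 1.5, h(m) = 5.125 (+); new bracket [1.5, 2]
m = 1.75, h(m) = 1.484375 (+); new bracket [1.75, 2]
m = 1.875, h(m) = -1.009766 (−); new bracket [1.75, 1.875]
m = 1.8125, h(m) = 0.2971 (+); new bracket [1.8125, 1.875]

++-+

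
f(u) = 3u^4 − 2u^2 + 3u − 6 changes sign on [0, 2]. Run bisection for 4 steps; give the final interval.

[1.125, 1.25]

u = 1 gives f = -2, negative; keep [1, 2]
u = 1.5 gives f = 9.1875, positive; keep [1, 1.5]
u = 1.25 gives f = 1.949219, positive; keep [1, 1.25]
u = 1.125 gives f = -0.3508, negative; keep [1.125, 1.25]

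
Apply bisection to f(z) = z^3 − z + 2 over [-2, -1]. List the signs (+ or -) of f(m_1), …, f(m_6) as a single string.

+----+

z = -1.5 gives f = 0.125, positive; keep [-2, -1.5]
z = -1.75 gives f = -1.609375, negative; keep [-1.75, -1.5]
z = -1.625 gives f = -0.666016, negative; keep [-1.625, -1.5]
z = -1.5625 gives f = -0.2522, negative; keep [-1.5625, -1.5]
z = -1.53125 gives f = -0.0591, negative; keep [-1.53125, -1.5]
z = -1.515625 gives f = 0.0341, positive; keep [-1.53125, -1.515625]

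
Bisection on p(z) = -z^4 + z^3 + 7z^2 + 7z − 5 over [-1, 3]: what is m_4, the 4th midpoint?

midpoint 1: p = 9 > 0 → [-1, 1]
midpoint 0: p = -5 < 0 → [0, 1]
midpoint 0.5: p = 0.3125 > 0 → [0, 0.5]
midpoint 0.25: p = -2.8008 < 0 → [0.25, 0.5]

0.25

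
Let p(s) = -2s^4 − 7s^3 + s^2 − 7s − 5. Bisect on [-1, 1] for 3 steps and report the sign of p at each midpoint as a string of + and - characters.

--+

s = 0 gives p = -5, negative; keep [-1, 0]
s = -0.5 gives p = -0.5, negative; keep [-1, -0.5]
s = -0.75 gives p = 3.132812, positive; keep [-0.75, -0.5]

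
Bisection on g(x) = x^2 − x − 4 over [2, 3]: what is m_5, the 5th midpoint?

m = 2.5, g(m) = -0.25 (−); new bracket [2.5, 3]
m = 2.75, g(m) = 0.8125 (+); new bracket [2.5, 2.75]
m = 2.625, g(m) = 0.265625 (+); new bracket [2.5, 2.625]
m = 2.5625, g(m) = 0.0039 (+); new bracket [2.5, 2.5625]
m = 2.53125, g(m) = -0.124 (−); new bracket [2.53125, 2.5625]

2.53125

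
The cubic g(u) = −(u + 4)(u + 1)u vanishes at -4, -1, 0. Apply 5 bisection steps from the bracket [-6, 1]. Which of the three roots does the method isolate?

u = -2.5 gives g = -5.625, negative; keep [-6, -2.5]
u = -4.25 gives g = 3.453125, positive; keep [-4.25, -2.5]
u = -3.375 gives g = -5.009766, negative; keep [-4.25, -3.375]
u = -3.8125 gives g = -2.0105, negative; keep [-4.25, -3.8125]
u = -4.03125 gives g = 0.3819, positive; keep [-4.03125, -3.8125]

-4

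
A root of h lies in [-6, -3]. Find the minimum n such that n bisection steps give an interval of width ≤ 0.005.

10

Width after n steps is 3/2^n. Need 2^n ≥ 3/0.005 = 600.
2^9 = 512 < 600 ≤ 2^10 = 1024, so n = 10.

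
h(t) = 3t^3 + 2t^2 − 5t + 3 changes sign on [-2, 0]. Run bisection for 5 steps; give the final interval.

midpoint -1: h = 7 > 0 → [-2, -1]
midpoint -1.5: h = 4.875 > 0 → [-2, -1.5]
midpoint -1.75: h = 1.796875 > 0 → [-2, -1.75]
midpoint -1.875: h = -0.3691 < 0 → [-1.875, -1.75]
midpoint -1.8125: h = 0.7698 > 0 → [-1.875, -1.8125]

[-1.875, -1.8125]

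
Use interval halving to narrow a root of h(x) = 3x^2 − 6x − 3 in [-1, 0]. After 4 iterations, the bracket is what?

x = -0.5 gives h = 0.75, positive; keep [-0.5, 0]
x = -0.25 gives h = -1.3125, negative; keep [-0.5, -0.25]
x = -0.375 gives h = -0.328125, negative; keep [-0.5, -0.375]
x = -0.4375 gives h = 0.1992, positive; keep [-0.4375, -0.375]

[-0.4375, -0.375]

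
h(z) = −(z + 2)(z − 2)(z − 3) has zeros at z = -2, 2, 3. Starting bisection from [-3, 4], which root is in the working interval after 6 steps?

m = 0.5, h(m) = -9.375 (−); new bracket [-3, 0.5]
m = -1.25, h(m) = -10.359375 (−); new bracket [-3, -1.25]
m = -2.125, h(m) = 2.642578 (+); new bracket [-2.125, -1.25]
m = -1.6875, h(m) = -5.4016 (−); new bracket [-2.125, -1.6875]
m = -1.90625, h(m) = -1.7967 (−); new bracket [-2.125, -1.90625]
m = -2.015625, h(m) = 0.3147 (+); new bracket [-2.015625, -1.90625]

-2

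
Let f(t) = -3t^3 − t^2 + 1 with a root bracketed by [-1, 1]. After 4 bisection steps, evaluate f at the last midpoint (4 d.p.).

m = 0, f(m) = 1 (+); new bracket [0, 1]
m = 0.5, f(m) = 0.375 (+); new bracket [0.5, 1]
m = 0.75, f(m) = -0.828125 (−); new bracket [0.5, 0.75]
m = 0.625, f(m) = -0.123 (−); new bracket [0.5, 0.625]

-0.1230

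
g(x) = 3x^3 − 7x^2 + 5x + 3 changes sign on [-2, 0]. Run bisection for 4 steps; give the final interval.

[-0.375, -0.25]

m = -1, g(m) = -12 (−); new bracket [-1, 0]
m = -0.5, g(m) = -1.625 (−); new bracket [-0.5, 0]
m = -0.25, g(m) = 1.265625 (+); new bracket [-0.5, -0.25]
m = -0.375, g(m) = -0.0176 (−); new bracket [-0.375, -0.25]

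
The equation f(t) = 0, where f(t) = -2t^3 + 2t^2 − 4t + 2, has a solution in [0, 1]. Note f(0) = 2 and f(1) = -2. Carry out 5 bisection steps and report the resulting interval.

[0.5625, 0.59375]

t = 0.5 gives f = 0.25, positive; keep [0.5, 1]
t = 0.75 gives f = -0.71875, negative; keep [0.5, 0.75]
t = 0.625 gives f = -0.207031, negative; keep [0.5, 0.625]
t = 0.5625 gives f = 0.0269, positive; keep [0.5625, 0.625]
t = 0.59375 gives f = -0.0886, negative; keep [0.5625, 0.59375]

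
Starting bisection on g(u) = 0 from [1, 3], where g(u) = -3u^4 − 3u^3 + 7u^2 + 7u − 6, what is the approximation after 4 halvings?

g(2) = -36 < 0, so the root lies in [1, 2]
g(1.5) = -5.0625 < 0, so the root lies in [1, 1.5]
g(1.25) = 0.503906 > 0, so the root lies in [1.25, 1.5]
g(1.375) = -1.6628 < 0, so the root lies in [1.25, 1.375]

1.375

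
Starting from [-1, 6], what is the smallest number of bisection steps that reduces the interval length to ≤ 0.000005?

Width after n steps is 7/2^n. Need 2^n ≥ 7/0.000005 = 1400000.
2^20 = 1048576 < 1400000 ≤ 2^21 = 2097152, so n = 21.

21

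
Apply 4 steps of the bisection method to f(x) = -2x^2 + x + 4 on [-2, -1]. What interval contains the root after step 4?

m = -1.5, f(m) = -2 (−); new bracket [-1.5, -1]
m = -1.25, f(m) = -0.375 (−); new bracket [-1.25, -1]
m = -1.125, f(m) = 0.34375 (+); new bracket [-1.25, -1.125]
m = -1.1875, f(m) = -0.0078 (−); new bracket [-1.1875, -1.125]

[-1.1875, -1.125]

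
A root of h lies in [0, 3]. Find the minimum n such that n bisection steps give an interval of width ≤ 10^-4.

Width after n steps is 3/2^n. Need 2^n ≥ 3/10^-4 = 30000.
2^14 = 16384 < 30000 ≤ 2^15 = 32768, so n = 15.

15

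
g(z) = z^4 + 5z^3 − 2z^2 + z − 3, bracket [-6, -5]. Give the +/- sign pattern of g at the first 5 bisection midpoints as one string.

midpoint -5.5: g = 14.1875 > 0 → [-5.5, -5]
midpoint -5.25: g = -27.199219 < 0 → [-5.5, -5.25]
midpoint -5.375: g = -7.923584 < 0 → [-5.5, -5.375]
midpoint -5.4375: g = 2.7654 > 0 → [-5.4375, -5.375]
midpoint -5.40625: g = -2.6692 < 0 → [-5.4375, -5.40625]

+--+-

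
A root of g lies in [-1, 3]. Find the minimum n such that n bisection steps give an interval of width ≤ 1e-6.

22

Width after n steps is 4/2^n. Need 2^n ≥ 4/1e-6 = 4000000.
2^21 = 2097152 < 4000000 ≤ 2^22 = 4194304, so n = 22.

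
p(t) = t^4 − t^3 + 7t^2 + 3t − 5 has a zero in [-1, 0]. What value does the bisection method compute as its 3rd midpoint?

m = -0.5, p(m) = -4.5625 (−); new bracket [-1, -0.5]
m = -0.75, p(m) = -2.574219 (−); new bracket [-1, -0.75]
m = -0.875, p(m) = -1.009521 (−); new bracket [-1, -0.875]

-0.875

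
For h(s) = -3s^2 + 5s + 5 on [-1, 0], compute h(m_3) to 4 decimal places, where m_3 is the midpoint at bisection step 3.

0.7031

s = -0.5 gives h = 1.75, positive; keep [-1, -0.5]
s = -0.75 gives h = -0.4375, negative; keep [-0.75, -0.5]
s = -0.625 gives h = 0.703125, positive; keep [-0.75, -0.625]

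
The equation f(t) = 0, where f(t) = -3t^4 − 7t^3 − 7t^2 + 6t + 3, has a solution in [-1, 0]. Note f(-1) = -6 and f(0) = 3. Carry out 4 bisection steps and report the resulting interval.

m = -0.5, f(m) = -1.0625 (−); new bracket [-0.5, 0]
m = -0.25, f(m) = 1.160156 (+); new bracket [-0.5, -0.25]
m = -0.375, f(m) = 0.075439 (+); new bracket [-0.5, -0.375]
m = -0.4375, f(m) = -0.4886 (−); new bracket [-0.4375, -0.375]

[-0.4375, -0.375]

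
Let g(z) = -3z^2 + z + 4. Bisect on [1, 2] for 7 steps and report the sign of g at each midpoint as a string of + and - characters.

-+-+-+-

g(1.5) = -1.25 < 0, so the root lies in [1, 1.5]
g(1.25) = 0.5625 > 0, so the root lies in [1.25, 1.5]
g(1.375) = -0.296875 < 0, so the root lies in [1.25, 1.375]
g(1.3125) = 0.1445 > 0, so the root lies in [1.3125, 1.375]
g(1.34375) = -0.0732 < 0, so the root lies in [1.3125, 1.34375]
g(1.328125) = 0.0364 > 0, so the root lies in [1.328125, 1.34375]
g(1.3359375) = -0.0182 < 0, so the root lies in [1.328125, 1.3359375]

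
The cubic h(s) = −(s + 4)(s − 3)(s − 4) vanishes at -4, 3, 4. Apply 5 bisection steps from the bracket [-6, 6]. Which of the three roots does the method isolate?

midpoint 0: h = -48 < 0 → [-6, 0]
midpoint -3: h = -42 < 0 → [-6, -3]
midpoint -4.5: h = 31.875 > 0 → [-4.5, -3]
midpoint -3.75: h = -13.0781 < 0 → [-4.5, -3.75]
midpoint -4.125: h = 7.2363 > 0 → [-4.125, -3.75]

-4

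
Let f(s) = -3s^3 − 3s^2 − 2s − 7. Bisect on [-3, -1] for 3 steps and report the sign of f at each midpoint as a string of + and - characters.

+-+

s = -2 gives f = 9, positive; keep [-2, -1]
s = -1.5 gives f = -0.625, negative; keep [-2, -1.5]
s = -1.75 gives f = 3.390625, positive; keep [-1.75, -1.5]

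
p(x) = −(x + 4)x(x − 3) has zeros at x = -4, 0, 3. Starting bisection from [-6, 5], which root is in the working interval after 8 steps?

midpoint -0.5: p = -6.125 < 0 → [-6, -0.5]
midpoint -3.25: p = -15.234375 < 0 → [-6, -3.25]
midpoint -4.625: p = 22.041016 > 0 → [-4.625, -3.25]
midpoint -3.9375: p = -1.7073 < 0 → [-4.625, -3.9375]
midpoint -4.28125: p = 8.7674 > 0 → [-4.28125, -3.9375]
midpoint -4.109375: p = 3.1954 > 0 → [-4.109375, -3.9375]
midpoint -4.0234375: p = 0.6623 > 0 → [-4.0234375, -3.9375]
midpoint -3.98046875: p = -0.5427 < 0 → [-4.0234375, -3.98046875]

-4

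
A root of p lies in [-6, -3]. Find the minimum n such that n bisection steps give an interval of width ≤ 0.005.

10

Width after n steps is 3/2^n. Need 2^n ≥ 3/0.005 = 600.
2^9 = 512 < 600 ≤ 2^10 = 1024, so n = 10.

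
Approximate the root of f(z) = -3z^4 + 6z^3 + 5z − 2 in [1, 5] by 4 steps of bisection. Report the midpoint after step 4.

m = 3, f(m) = -68 (−); new bracket [1, 3]
m = 2, f(m) = 8 (+); new bracket [2, 3]
m = 2.5, f(m) = -12.9375 (−); new bracket [2, 2.5]
m = 2.25, f(m) = 0.707 (+); new bracket [2.25, 2.5]

2.25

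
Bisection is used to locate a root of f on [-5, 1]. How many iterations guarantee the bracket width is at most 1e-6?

23

Width after n steps is 6/2^n. Need 2^n ≥ 6/1e-6 = 6000000.
2^22 = 4194304 < 6000000 ≤ 2^23 = 8388608, so n = 23.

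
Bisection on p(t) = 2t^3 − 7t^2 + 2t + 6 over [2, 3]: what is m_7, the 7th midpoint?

2.7265625

m = 2.5, p(m) = -1.5 (−); new bracket [2.5, 3]
m = 2.75, p(m) = 0.15625 (+); new bracket [2.5, 2.75]
m = 2.625, p(m) = -0.808594 (−); new bracket [2.625, 2.75]
m = 2.6875, p(m) = -0.3618 (−); new bracket [2.6875, 2.75]
m = 2.71875, p(m) = -0.1119 (−); new bracket [2.71875, 2.75]
m = 2.734375, p(m) = 0.0199 (+); new bracket [2.71875, 2.734375]
m = 2.7265625, p(m) = -0.0466 (−); new bracket [2.7265625, 2.734375]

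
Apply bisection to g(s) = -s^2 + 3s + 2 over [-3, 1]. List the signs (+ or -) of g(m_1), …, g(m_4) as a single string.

-++-

m = -1, g(m) = -2 (−); new bracket [-1, 1]
m = 0, g(m) = 2 (+); new bracket [-1, 0]
m = -0.5, g(m) = 0.25 (+); new bracket [-1, -0.5]
m = -0.75, g(m) = -0.8125 (−); new bracket [-0.75, -0.5]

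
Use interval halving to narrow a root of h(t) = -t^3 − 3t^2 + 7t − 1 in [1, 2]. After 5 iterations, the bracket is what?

midpoint 1.5: h = -0.625 < 0 → [1, 1.5]
midpoint 1.25: h = 1.109375 > 0 → [1.25, 1.5]
midpoint 1.375: h = 0.353516 > 0 → [1.375, 1.5]
midpoint 1.4375: h = -0.1072 < 0 → [1.375, 1.4375]
midpoint 1.40625: h = 0.1302 > 0 → [1.40625, 1.4375]

[1.40625, 1.4375]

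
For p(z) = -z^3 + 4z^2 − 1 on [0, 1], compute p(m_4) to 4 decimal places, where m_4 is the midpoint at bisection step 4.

p(0.5) = -0.125 < 0, so the root lies in [0.5, 1]
p(0.75) = 0.828125 > 0, so the root lies in [0.5, 0.75]
p(0.625) = 0.318359 > 0, so the root lies in [0.5, 0.625]
p(0.5625) = 0.0876 > 0, so the root lies in [0.5, 0.5625]

0.0876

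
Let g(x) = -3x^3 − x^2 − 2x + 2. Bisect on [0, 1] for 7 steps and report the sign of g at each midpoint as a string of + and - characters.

g(0.5) = 0.375 > 0, so the root lies in [0.5, 1]
g(0.75) = -1.328125 < 0, so the root lies in [0.5, 0.75]
g(0.625) = -0.373047 < 0, so the root lies in [0.5, 0.625]
g(0.5625) = 0.0247 > 0, so the root lies in [0.5625, 0.625]
g(0.59375) = -0.168 < 0, so the root lies in [0.5625, 0.59375]
g(0.578125) = -0.0702 < 0, so the root lies in [0.5625, 0.578125]
g(0.5703125) = -0.0224 < 0, so the root lies in [0.5625, 0.5703125]

+--+---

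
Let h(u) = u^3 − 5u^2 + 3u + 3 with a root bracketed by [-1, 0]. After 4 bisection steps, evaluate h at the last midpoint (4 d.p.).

h(-0.5) = 0.125 > 0, so the root lies in [-1, -0.5]
h(-0.75) = -2.484375 < 0, so the root lies in [-0.75, -0.5]
h(-0.625) = -1.072266 < 0, so the root lies in [-0.625, -0.5]
h(-0.5625) = -0.4475 < 0, so the root lies in [-0.5625, -0.5]

-0.4475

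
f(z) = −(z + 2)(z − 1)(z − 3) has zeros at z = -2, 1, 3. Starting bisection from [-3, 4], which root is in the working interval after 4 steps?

-2

midpoint 0.5: f = -3.125 < 0 → [-3, 0.5]
midpoint -1.25: f = -7.171875 < 0 → [-3, -1.25]
midpoint -2.125: f = 2.001953 > 0 → [-2.125, -1.25]
midpoint -1.6875: f = -3.9368 < 0 → [-2.125, -1.6875]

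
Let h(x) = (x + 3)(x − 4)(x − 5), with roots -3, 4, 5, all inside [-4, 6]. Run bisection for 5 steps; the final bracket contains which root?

h(1) = 48 > 0, so the root lies in [-4, 1]
h(-1.5) = 53.625 > 0, so the root lies in [-4, -1.5]
h(-2.75) = 13.078125 > 0, so the root lies in [-4, -2.75]
h(-3.375) = -23.1621 < 0, so the root lies in [-3.375, -2.75]
h(-3.0625) = -3.5588 < 0, so the root lies in [-3.0625, -2.75]

-3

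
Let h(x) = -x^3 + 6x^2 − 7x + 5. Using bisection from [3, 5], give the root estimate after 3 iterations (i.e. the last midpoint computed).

midpoint 4: h = 9 > 0 → [4, 5]
midpoint 4.5: h = 3.875 > 0 → [4.5, 5]
midpoint 4.75: h = -0.046875 < 0 → [4.5, 4.75]

4.75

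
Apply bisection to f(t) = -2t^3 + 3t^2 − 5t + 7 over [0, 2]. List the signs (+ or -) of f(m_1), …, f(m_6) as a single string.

m = 1, f(m) = 3 (+); new bracket [1, 2]
m = 1.5, f(m) = -0.5 (−); new bracket [1, 1.5]
m = 1.25, f(m) = 1.53125 (+); new bracket [1.25, 1.5]
m = 1.375, f(m) = 0.5977 (+); new bracket [1.375, 1.5]
m = 1.4375, f(m) = 0.0708 (+); new bracket [1.4375, 1.5]
m = 1.46875, f(m) = -0.2089 (−); new bracket [1.4375, 1.46875]

+-+++-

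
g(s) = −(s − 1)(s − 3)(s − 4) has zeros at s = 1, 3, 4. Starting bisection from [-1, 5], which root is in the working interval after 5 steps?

midpoint 2: g = -2 < 0 → [-1, 2]
midpoint 0.5: g = 4.375 > 0 → [0.5, 2]
midpoint 1.25: g = -1.203125 < 0 → [0.5, 1.25]
midpoint 0.875: g = 0.8301 > 0 → [0.875, 1.25]
midpoint 1.0625: g = -0.3557 < 0 → [0.875, 1.0625]

1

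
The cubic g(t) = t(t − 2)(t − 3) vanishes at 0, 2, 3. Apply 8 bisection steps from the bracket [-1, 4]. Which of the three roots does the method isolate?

0

t = 1.5 gives g = 1.125, positive; keep [-1, 1.5]
t = 0.25 gives g = 1.203125, positive; keep [-1, 0.25]
t = -0.375 gives g = -3.005859, negative; keep [-0.375, 0.25]
t = -0.0625 gives g = -0.3948, negative; keep [-0.0625, 0.25]
t = 0.09375 gives g = 0.5194, positive; keep [-0.0625, 0.09375]
t = 0.015625 gives g = 0.0925, positive; keep [-0.0625, 0.015625]
t = -0.0234375 gives g = -0.1434, negative; keep [-0.0234375, 0.015625]
t = -0.00390625 gives g = -0.0235, negative; keep [-0.00390625, 0.015625]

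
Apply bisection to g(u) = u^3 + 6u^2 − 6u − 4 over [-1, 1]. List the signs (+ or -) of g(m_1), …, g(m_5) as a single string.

-+---

m = 0, g(m) = -4 (−); new bracket [-1, 0]
m = -0.5, g(m) = 0.375 (+); new bracket [-0.5, 0]
m = -0.25, g(m) = -2.140625 (−); new bracket [-0.5, -0.25]
m = -0.375, g(m) = -0.959 (−); new bracket [-0.5, -0.375]
m = -0.4375, g(m) = -0.3103 (−); new bracket [-0.5, -0.4375]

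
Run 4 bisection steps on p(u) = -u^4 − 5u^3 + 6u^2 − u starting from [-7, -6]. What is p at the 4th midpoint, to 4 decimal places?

p(-6.5) = -151.9375 < 0, so the root lies in [-6.5, -6]
p(-6.25) = -64.550781 < 0, so the root lies in [-6.25, -6]
p(-6.125) = -27.287354 < 0, so the root lies in [-6.125, -6]
p(-6.0625) = -10.1609 < 0, so the root lies in [-6.0625, -6]

-10.1609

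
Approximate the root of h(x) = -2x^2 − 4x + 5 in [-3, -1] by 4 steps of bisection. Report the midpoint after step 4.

midpoint -2: h = 5 > 0 → [-3, -2]
midpoint -2.5: h = 2.5 > 0 → [-3, -2.5]
midpoint -2.75: h = 0.875 > 0 → [-3, -2.75]
midpoint -2.875: h = -0.0312 < 0 → [-2.875, -2.75]

-2.875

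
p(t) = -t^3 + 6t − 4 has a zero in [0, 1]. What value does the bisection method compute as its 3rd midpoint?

p(0.5) = -1.125 < 0, so the root lies in [0.5, 1]
p(0.75) = 0.078125 > 0, so the root lies in [0.5, 0.75]
p(0.625) = -0.494141 < 0, so the root lies in [0.625, 0.75]

0.625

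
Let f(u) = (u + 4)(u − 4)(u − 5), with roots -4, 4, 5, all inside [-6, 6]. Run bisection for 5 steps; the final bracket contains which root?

u = 0 gives f = 80, positive; keep [-6, 0]
u = -3 gives f = 56, positive; keep [-6, -3]
u = -4.5 gives f = -40.375, negative; keep [-4.5, -3]
u = -3.75 gives f = 16.9531, positive; keep [-4.5, -3.75]
u = -4.125 gives f = -9.2676, negative; keep [-4.125, -3.75]

-4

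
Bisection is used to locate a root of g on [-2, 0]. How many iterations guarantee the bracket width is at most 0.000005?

Width after n steps is 2/2^n. Need 2^n ≥ 2/0.000005 = 400000.
2^18 = 262144 < 400000 ≤ 2^19 = 524288, so n = 19.

19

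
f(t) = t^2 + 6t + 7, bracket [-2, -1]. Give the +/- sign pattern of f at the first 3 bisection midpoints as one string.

+--

midpoint -1.5: f = 0.25 > 0 → [-2, -1.5]
midpoint -1.75: f = -0.4375 < 0 → [-1.75, -1.5]
midpoint -1.625: f = -0.109375 < 0 → [-1.625, -1.5]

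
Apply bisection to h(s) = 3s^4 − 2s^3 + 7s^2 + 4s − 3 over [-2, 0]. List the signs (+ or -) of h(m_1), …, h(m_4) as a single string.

s = -1 gives h = 5, positive; keep [-1, 0]
s = -0.5 gives h = -2.8125, negative; keep [-1, -0.5]
s = -0.75 gives h = -0.269531, negative; keep [-1, -0.75]
s = -0.875 gives h = 1.9578, positive; keep [-0.875, -0.75]

+--+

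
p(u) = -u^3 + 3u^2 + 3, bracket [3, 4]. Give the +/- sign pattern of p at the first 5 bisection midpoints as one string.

midpoint 3.5: p = -3.125 < 0 → [3, 3.5]
midpoint 3.25: p = 0.359375 > 0 → [3.25, 3.5]
midpoint 3.375: p = -1.271484 < 0 → [3.25, 3.375]
midpoint 3.3125: p = -0.429 < 0 → [3.25, 3.3125]
midpoint 3.28125: p = -0.0281 < 0 → [3.25, 3.28125]

-+---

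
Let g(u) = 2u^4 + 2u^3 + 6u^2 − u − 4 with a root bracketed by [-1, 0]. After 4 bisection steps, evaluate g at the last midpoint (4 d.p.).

0.5723

u = -0.5 gives g = -2.125, negative; keep [-1, -0.5]
u = -0.75 gives g = -0.085938, negative; keep [-1, -0.75]
u = -0.875 gives g = 1.30127, positive; keep [-0.875, -0.75]
u = -0.8125 gives g = 0.5723, positive; keep [-0.8125, -0.75]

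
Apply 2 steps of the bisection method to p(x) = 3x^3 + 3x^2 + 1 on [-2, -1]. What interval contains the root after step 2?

[-1.25, -1]

m = -1.5, p(m) = -2.375 (−); new bracket [-1.5, -1]
m = -1.25, p(m) = -0.171875 (−); new bracket [-1.25, -1]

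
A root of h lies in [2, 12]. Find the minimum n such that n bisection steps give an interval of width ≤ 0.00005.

Width after n steps is 10/2^n. Need 2^n ≥ 10/0.00005 = 200000.
2^17 = 131072 < 200000 ≤ 2^18 = 262144, so n = 18.

18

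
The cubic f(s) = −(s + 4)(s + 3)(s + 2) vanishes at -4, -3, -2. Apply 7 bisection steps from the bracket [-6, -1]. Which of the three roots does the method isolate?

-4

midpoint -3.5: f = -0.375 < 0 → [-6, -3.5]
midpoint -4.75: f = 3.609375 > 0 → [-4.75, -3.5]
midpoint -4.125: f = 0.298828 > 0 → [-4.125, -3.5]
midpoint -3.8125: f = -0.2761 < 0 → [-4.125, -3.8125]
midpoint -3.96875: f = -0.0596 < 0 → [-4.125, -3.96875]
midpoint -4.046875: f = 0.1004 > 0 → [-4.046875, -3.96875]
midpoint -4.0078125: f = 0.0158 > 0 → [-4.0078125, -3.96875]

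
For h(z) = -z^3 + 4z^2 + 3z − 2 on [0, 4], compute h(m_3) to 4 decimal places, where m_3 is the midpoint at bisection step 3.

h(2) = 12 > 0, so the root lies in [0, 2]
h(1) = 4 > 0, so the root lies in [0, 1]
h(0.5) = 0.375 > 0, so the root lies in [0, 0.5]

0.3750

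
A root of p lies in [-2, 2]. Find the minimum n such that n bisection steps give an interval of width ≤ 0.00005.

17

Width after n steps is 4/2^n. Need 2^n ≥ 4/0.00005 = 80000.
2^16 = 65536 < 80000 ≤ 2^17 = 131072, so n = 17.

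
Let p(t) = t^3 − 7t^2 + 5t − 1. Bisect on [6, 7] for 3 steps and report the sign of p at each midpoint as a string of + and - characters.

p(6.5) = 10.375 > 0, so the root lies in [6, 6.5]
p(6.25) = 0.953125 > 0, so the root lies in [6, 6.25]
p(6.125) = -3.201172 < 0, so the root lies in [6.125, 6.25]

++-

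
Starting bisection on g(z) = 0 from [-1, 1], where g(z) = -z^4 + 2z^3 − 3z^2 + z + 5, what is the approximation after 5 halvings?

m = 0, g(m) = 5 (+); new bracket [-1, 0]
m = -0.5, g(m) = 3.4375 (+); new bracket [-1, -0.5]
m = -0.75, g(m) = 1.402344 (+); new bracket [-1, -0.75]
m = -0.875, g(m) = -0.0979 (−); new bracket [-0.875, -0.75]
m = -0.8125, g(m) = 0.6985 (+); new bracket [-0.875, -0.8125]

-0.8125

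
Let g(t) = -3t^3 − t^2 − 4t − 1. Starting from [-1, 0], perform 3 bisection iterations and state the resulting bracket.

[-0.375, -0.25]

t = -0.5 gives g = 1.125, positive; keep [-0.5, 0]
t = -0.25 gives g = -0.015625, negative; keep [-0.5, -0.25]
t = -0.375 gives g = 0.517578, positive; keep [-0.375, -0.25]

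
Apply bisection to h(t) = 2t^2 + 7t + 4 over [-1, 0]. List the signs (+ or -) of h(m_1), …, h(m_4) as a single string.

midpoint -0.5: h = 1 > 0 → [-1, -0.5]
midpoint -0.75: h = -0.125 < 0 → [-0.75, -0.5]
midpoint -0.625: h = 0.40625 > 0 → [-0.75, -0.625]
midpoint -0.6875: h = 0.1328 > 0 → [-0.75, -0.6875]

+-++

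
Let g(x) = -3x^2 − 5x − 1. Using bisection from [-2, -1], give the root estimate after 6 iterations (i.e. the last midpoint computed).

-1.421875

m = -1.5, g(m) = -0.25 (−); new bracket [-1.5, -1]
m = -1.25, g(m) = 0.5625 (+); new bracket [-1.5, -1.25]
m = -1.375, g(m) = 0.203125 (+); new bracket [-1.5, -1.375]
m = -1.4375, g(m) = -0.0117 (−); new bracket [-1.4375, -1.375]
m = -1.40625, g(m) = 0.0986 (+); new bracket [-1.4375, -1.40625]
m = -1.421875, g(m) = 0.0442 (+); new bracket [-1.4375, -1.421875]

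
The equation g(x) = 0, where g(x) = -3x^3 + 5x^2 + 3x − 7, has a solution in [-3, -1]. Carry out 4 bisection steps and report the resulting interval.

[-1.125, -1]

g(-2) = 31 > 0, so the root lies in [-2, -1]
g(-1.5) = 9.875 > 0, so the root lies in [-1.5, -1]
g(-1.25) = 2.921875 > 0, so the root lies in [-1.25, -1]
g(-1.125) = 0.2246 > 0, so the root lies in [-1.125, -1]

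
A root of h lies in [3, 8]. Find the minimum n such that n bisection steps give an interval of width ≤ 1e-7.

26

Width after n steps is 5/2^n. Need 2^n ≥ 5/1e-7 = 50000000.
2^25 = 33554432 < 50000000 ≤ 2^26 = 67108864, so n = 26.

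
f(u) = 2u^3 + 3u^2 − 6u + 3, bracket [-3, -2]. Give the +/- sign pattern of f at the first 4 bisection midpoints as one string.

u = -2.5 gives f = 5.5, positive; keep [-3, -2.5]
u = -2.75 gives f = 0.59375, positive; keep [-3, -2.75]
u = -2.875 gives f = -2.480469, negative; keep [-2.875, -2.75]
u = -2.8125 gives f = -0.8892, negative; keep [-2.8125, -2.75]

++--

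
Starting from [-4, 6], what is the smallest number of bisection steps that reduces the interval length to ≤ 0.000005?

Width after n steps is 10/2^n. Need 2^n ≥ 10/0.000005 = 2000000.
2^20 = 1048576 < 2000000 ≤ 2^21 = 2097152, so n = 21.

21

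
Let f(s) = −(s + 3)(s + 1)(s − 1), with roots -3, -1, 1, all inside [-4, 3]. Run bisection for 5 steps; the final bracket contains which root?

1

s = -0.5 gives f = 1.875, positive; keep [-0.5, 3]
s = 1.25 gives f = -2.390625, negative; keep [-0.5, 1.25]
s = 0.375 gives f = 2.900391, positive; keep [0.375, 1.25]
s = 0.8125 gives f = 1.2957, positive; keep [0.8125, 1.25]
s = 1.03125 gives f = -0.2559, negative; keep [0.8125, 1.03125]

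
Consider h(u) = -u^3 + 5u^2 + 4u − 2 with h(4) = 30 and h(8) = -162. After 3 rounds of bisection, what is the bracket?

[5.5, 6]

midpoint 6: h = -14 < 0 → [4, 6]
midpoint 5: h = 18 > 0 → [5, 6]
midpoint 5.5: h = 4.875 > 0 → [5.5, 6]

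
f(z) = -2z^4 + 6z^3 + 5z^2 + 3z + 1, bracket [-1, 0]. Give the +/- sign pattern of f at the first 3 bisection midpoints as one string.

z = -0.5 gives f = -0.125, negative; keep [-0.5, 0]
z = -0.25 gives f = 0.460938, positive; keep [-0.5, -0.25]
z = -0.375 gives f = 0.222168, positive; keep [-0.5, -0.375]

-++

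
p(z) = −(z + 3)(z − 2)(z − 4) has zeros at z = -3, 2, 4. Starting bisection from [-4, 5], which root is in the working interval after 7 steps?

-3

p(0.5) = -18.375 < 0, so the root lies in [-4, 0.5]
p(-1.75) = -26.953125 < 0, so the root lies in [-4, -1.75]
p(-2.875) = -4.189453 < 0, so the root lies in [-4, -2.875]
p(-3.4375) = 17.6931 > 0, so the root lies in [-3.4375, -2.875]
p(-3.15625) = 5.7655 > 0, so the root lies in [-3.15625, -2.875]
p(-3.015625) = 0.5498 > 0, so the root lies in [-3.015625, -2.875]
p(-2.9453125) = -1.8783 < 0, so the root lies in [-3.015625, -2.9453125]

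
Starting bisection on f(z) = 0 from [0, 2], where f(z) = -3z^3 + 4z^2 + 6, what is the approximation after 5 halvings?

1.9375

z = 1 gives f = 7, positive; keep [1, 2]
z = 1.5 gives f = 4.875, positive; keep [1.5, 2]
z = 1.75 gives f = 2.171875, positive; keep [1.75, 2]
z = 1.875 gives f = 0.2871, positive; keep [1.875, 2]
z = 1.9375 gives f = -0.804, negative; keep [1.875, 1.9375]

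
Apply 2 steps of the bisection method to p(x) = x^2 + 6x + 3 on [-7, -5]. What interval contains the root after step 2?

[-5.5, -5]

x = -6 gives p = 3, positive; keep [-6, -5]
x = -5.5 gives p = 0.25, positive; keep [-5.5, -5]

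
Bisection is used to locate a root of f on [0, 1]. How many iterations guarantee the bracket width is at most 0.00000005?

25

Width after n steps is 1/2^n. Need 2^n ≥ 1/0.00000005 = 20000000.
2^24 = 16777216 < 20000000 ≤ 2^25 = 33554432, so n = 25.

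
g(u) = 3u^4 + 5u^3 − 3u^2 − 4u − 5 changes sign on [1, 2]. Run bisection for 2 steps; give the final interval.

[1, 1.25]

g(1.5) = 14.3125 > 0, so the root lies in [1, 1.5]
g(1.25) = 2.402344 > 0, so the root lies in [1, 1.25]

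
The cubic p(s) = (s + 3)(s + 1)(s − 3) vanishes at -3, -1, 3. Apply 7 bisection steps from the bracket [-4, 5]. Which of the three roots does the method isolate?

midpoint 0.5: p = -13.125 < 0 → [0.5, 5]
midpoint 2.75: p = -5.390625 < 0 → [2.75, 5]
midpoint 3.875: p = 29.326172 > 0 → [2.75, 3.875]
midpoint 3.3125: p = 8.5071 > 0 → [2.75, 3.3125]
midpoint 3.03125: p = 0.7598 > 0 → [2.75, 3.03125]
midpoint 2.890625: p = -2.5067 < 0 → [2.890625, 3.03125]
midpoint 2.9609375: p = -0.9223 < 0 → [2.9609375, 3.03125]

3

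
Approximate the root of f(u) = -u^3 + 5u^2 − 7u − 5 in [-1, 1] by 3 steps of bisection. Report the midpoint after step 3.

midpoint 0: f = -5 < 0 → [-1, 0]
midpoint -0.5: f = -0.125 < 0 → [-1, -0.5]
midpoint -0.75: f = 3.484375 > 0 → [-0.75, -0.5]

-0.75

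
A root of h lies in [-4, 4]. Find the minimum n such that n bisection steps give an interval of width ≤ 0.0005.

14

Width after n steps is 8/2^n. Need 2^n ≥ 8/0.0005 = 16000.
2^13 = 8192 < 16000 ≤ 2^14 = 16384, so n = 14.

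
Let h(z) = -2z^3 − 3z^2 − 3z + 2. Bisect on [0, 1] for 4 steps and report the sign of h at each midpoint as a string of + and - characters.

-++-

midpoint 0.5: h = -0.5 < 0 → [0, 0.5]
midpoint 0.25: h = 1.03125 > 0 → [0.25, 0.5]
midpoint 0.375: h = 0.347656 > 0 → [0.375, 0.5]
midpoint 0.4375: h = -0.0542 < 0 → [0.375, 0.4375]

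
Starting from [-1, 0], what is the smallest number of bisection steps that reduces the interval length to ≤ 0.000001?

20

Width after n steps is 1/2^n. Need 2^n ≥ 1/0.000001 = 1000000.
2^19 = 524288 < 1000000 ≤ 2^20 = 1048576, so n = 20.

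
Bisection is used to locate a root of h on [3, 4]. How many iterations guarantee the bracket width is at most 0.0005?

Width after n steps is 1/2^n. Need 2^n ≥ 1/0.0005 = 2000.
2^10 = 1024 < 2000 ≤ 2^11 = 2048, so n = 11.

11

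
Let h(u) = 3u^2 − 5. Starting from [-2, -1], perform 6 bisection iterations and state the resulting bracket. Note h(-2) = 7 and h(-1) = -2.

midpoint -1.5: h = 1.75 > 0 → [-1.5, -1]
midpoint -1.25: h = -0.3125 < 0 → [-1.5, -1.25]
midpoint -1.375: h = 0.671875 > 0 → [-1.375, -1.25]
midpoint -1.3125: h = 0.168 > 0 → [-1.3125, -1.25]
midpoint -1.28125: h = -0.0752 < 0 → [-1.3125, -1.28125]
midpoint -1.296875: h = 0.0457 > 0 → [-1.296875, -1.28125]

[-1.296875, -1.28125]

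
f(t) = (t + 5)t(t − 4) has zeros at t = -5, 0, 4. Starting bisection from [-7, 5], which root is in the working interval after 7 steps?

t = -1 gives f = 20, positive; keep [-7, -1]
t = -4 gives f = 32, positive; keep [-7, -4]
t = -5.5 gives f = -26.125, negative; keep [-5.5, -4]
t = -4.75 gives f = 10.3906, positive; keep [-5.5, -4.75]
t = -5.125 gives f = -5.8457, negative; keep [-5.125, -4.75]
t = -4.9375 gives f = 2.7581, positive; keep [-5.125, -4.9375]
t = -5.03125 gives f = -1.42, negative; keep [-5.03125, -4.9375]

-5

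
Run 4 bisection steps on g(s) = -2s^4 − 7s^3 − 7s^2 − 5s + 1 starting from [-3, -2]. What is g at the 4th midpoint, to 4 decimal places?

g(-2.5) = 1 > 0, so the root lies in [-3, -2.5]
g(-2.75) = -6.992188 < 0, so the root lies in [-2.75, -2.5]
g(-2.625) = -2.455566 < 0, so the root lies in [-2.625, -2.5]
g(-2.5625) = -0.6028 < 0, so the root lies in [-2.5625, -2.5]

-0.6028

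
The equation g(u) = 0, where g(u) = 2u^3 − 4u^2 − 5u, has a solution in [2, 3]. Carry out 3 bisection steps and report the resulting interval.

[2.75, 2.875]

midpoint 2.5: g = -6.25 < 0 → [2.5, 3]
midpoint 2.75: g = -2.40625 < 0 → [2.75, 3]
midpoint 2.875: g = 0.089844 > 0 → [2.75, 2.875]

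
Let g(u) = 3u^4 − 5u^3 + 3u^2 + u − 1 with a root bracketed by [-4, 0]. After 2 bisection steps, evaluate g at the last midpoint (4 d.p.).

g(-2) = 97 > 0, so the root lies in [-2, 0]
g(-1) = 9 > 0, so the root lies in [-1, 0]

9.0000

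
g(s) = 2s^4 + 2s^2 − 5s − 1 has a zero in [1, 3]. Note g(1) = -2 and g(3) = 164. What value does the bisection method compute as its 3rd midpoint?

1.25

m = 2, g(m) = 29 (+); new bracket [1, 2]
m = 1.5, g(m) = 6.125 (+); new bracket [1, 1.5]
m = 1.25, g(m) = 0.757812 (+); new bracket [1, 1.25]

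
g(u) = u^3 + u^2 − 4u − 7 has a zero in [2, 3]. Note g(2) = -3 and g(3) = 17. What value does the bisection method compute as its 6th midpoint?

2.234375

midpoint 2.5: g = 4.875 > 0 → [2, 2.5]
midpoint 2.25: g = 0.453125 > 0 → [2, 2.25]
midpoint 2.125: g = -1.388672 < 0 → [2.125, 2.25]
midpoint 2.1875: g = -0.4973 < 0 → [2.1875, 2.25]
midpoint 2.21875: g = -0.0296 < 0 → [2.21875, 2.25]
midpoint 2.234375: g = 0.2099 > 0 → [2.21875, 2.234375]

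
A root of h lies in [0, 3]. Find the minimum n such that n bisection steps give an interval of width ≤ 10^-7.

Width after n steps is 3/2^n. Need 2^n ≥ 3/10^-7 = 30000000.
2^24 = 16777216 < 30000000 ≤ 2^25 = 33554432, so n = 25.

25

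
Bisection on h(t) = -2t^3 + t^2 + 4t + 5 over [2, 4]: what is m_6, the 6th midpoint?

midpoint 3: h = -28 < 0 → [2, 3]
midpoint 2.5: h = -10 < 0 → [2, 2.5]
midpoint 2.25: h = -3.71875 < 0 → [2, 2.25]
midpoint 2.125: h = -1.1758 < 0 → [2, 2.125]
midpoint 2.0625: h = -0.0435 < 0 → [2, 2.0625]
midpoint 2.03125: h = 0.4892 > 0 → [2.03125, 2.0625]

2.03125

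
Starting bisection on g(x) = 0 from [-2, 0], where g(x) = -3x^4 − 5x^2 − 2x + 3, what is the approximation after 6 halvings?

-0.84375

x = -1 gives g = -3, negative; keep [-1, 0]
x = -0.5 gives g = 2.5625, positive; keep [-1, -0.5]
x = -0.75 gives g = 0.738281, positive; keep [-1, -0.75]
x = -0.875 gives g = -0.8367, negative; keep [-0.875, -0.75]
x = -0.8125 gives g = 0.0168, positive; keep [-0.875, -0.8125]
x = -0.84375 gives g = -0.3925, negative; keep [-0.84375, -0.8125]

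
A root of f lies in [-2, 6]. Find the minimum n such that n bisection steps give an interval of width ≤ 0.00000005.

28

Width after n steps is 8/2^n. Need 2^n ≥ 8/0.00000005 = 160000000.
2^27 = 134217728 < 160000000 ≤ 2^28 = 268435456, so n = 28.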